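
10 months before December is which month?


December is month 12
12 - 10 = 2

February


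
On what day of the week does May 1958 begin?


Target: May 1, 1958
Anchor: Jan 1, 1958. With p = 1958 - 1 = 1957: (p + p//4 - p//100 + p//400) mod 7 = (1957 + 489 - 19 + 4) mod 7 = 2431 mod 7 = 2 -> Wednesday (Mon=0 ... Sun=6)
Days before May (Jan-Apr): 120 days
Weekday index = (2 + 120) mod 7 = 3

Thursday


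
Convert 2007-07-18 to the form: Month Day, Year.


ISO 2007-07-18 parses as year=2007, month=07, day=18
Month 7 -> July

July 18, 2007


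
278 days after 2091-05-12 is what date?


Start: 2091-05-12, add 278 days
May 2091 has 31 days: 31 - 12 = 19 days to May 31 -> 259 left
June 2091 has 30 days -> 229 left
July 2091 has 31 days -> 198 left
August 2091 has 31 days -> 167 left
September 2091 has 30 days -> 137 left
October 2091 has 31 days -> 106 left
November 2091 has 30 days -> 76 left
December 2091 has 31 days -> 45 left
January 2092 has 31 days -> 14 left
February 2092: 14 <= 29 -> lands on February 14

Result: 2092-02-14


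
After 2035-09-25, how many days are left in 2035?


Day of year: 268 of 365
Remaining = 365 - 268

97 days


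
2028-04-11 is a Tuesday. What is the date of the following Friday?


Current: Tuesday
Target: Friday
Days ahead: 3

Next Friday: 2028-04-14


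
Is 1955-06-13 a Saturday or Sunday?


Anchor: Jan 1, 1955. With p = 1955 - 1 = 1954: (p + p//4 - p//100 + p//400) mod 7 = (1954 + 488 - 19 + 4) mod 7 = 2427 mod 7 = 5 -> Saturday (Mon=0 ... Sun=6)
Day of year: 164; offset = 163
Weekday index = (5 + 163) mod 7 = 0 -> Monday
Weekend days: Saturday, Sunday

No


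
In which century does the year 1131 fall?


Century = (year - 1) // 100 + 1
= (1131 - 1) // 100 + 1
= 1130 // 100 + 1
= 11 + 1

12th century


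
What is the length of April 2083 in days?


April 2083

30 days


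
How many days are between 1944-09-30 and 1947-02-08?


From 1944-09-30 to 1947-02-08
1944-09-30: days before September = 31 + 29 + 31 + 30 + 31 + 30 + 31 + 31 = 244 (1944 is a leap year); day of year = 244 + 30 = 274
1947-02-08: days before February = 31; day of year = 31 + 8 = 39
Rest of 1944: 366 - 274 = 92
Full years 1945 (365), 1946 (365): 730
Total = 92 + 730 + 39 = 861

861 days


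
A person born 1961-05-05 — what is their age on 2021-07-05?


Birth: 1961-05-05
Reference: 2021-07-05
Year difference: 2021 - 1961 = 60

60 years old


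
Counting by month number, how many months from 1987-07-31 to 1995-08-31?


From July 1987 to August 1995
8 years * 12 = 96 months, plus 1 month = 97

97 months


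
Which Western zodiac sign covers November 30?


Date: November 30
Conventional tropical zodiac dates: Sagittarius from November 22 onward; Capricorn starts December 22
November 30 falls within the Sagittarius range

Sagittarius


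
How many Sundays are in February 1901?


February 1901 has 28 days
Anchor: Jan 1, 1901. With p = 1901 - 1 = 1900: (p + p//4 - p//100 + p//400) mod 7 = (1900 + 475 - 19 + 4) mod 7 = 2360 mod 7 = 1 -> Tuesday (Mon=0 ... Sun=6)
Days before February (Jan): 31; February 1 index = (1 + 31) mod 7 = 4 -> Friday
First Sunday is February 3
Sundays: 3, 10, 17, 24

4 Sundays


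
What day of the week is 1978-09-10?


Date: September 10, 1978
Anchor: Jan 1, 1978. With p = 1978 - 1 = 1977: (p + p//4 - p//100 + p//400) mod 7 = (1977 + 494 - 19 + 4) mod 7 = 2456 mod 7 = 6 -> Sunday (Mon=0 ... Sun=6)
Days before September (Jan-Aug): 243; offset = 243 + 10 - 1 = 252
Weekday index = (6 + 252) mod 7 = 6

Day of the week: Sunday


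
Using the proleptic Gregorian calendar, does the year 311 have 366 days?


Gregorian leap year rule: divisible by 4, but not by 100, unless also by 400.
311 is not divisible by 4 -> not a leap year

No


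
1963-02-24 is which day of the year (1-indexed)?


Date: February 24, 1963
Days in months 1 through 1: 31
Plus 24 days in February

Day of year: 55


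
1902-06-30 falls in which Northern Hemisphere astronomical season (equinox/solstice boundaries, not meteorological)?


Date: June 30
Astronomical Summer (approx.; exact equinox/solstice day varies by year): June 21 to September 21
June 30 falls within the Summer window

Summer


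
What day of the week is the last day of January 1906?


January 1906 has 31 days
Anchor: Jan 1, 1906. With p = 1906 - 1 = 1905: (p + p//4 - p//100 + p//400) mod 7 = (1905 + 476 - 19 + 4) mod 7 = 2366 mod 7 = 0 -> Monday (Mon=0 ... Sun=6)
January 1 is the anchor itself -> Monday
Last day offset: 31 - 1 = 30 days
Weekday index = (0 + 30) mod 7 = 2

Wednesday, January 31


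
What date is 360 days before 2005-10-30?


Start: 2005-10-30, subtract 360 days
Back 30 days from October 30 reaches September 30, 2005 -> 330 left
September 2005 has 30 days -> back to August 31, 2005 -> 300 left
August 2005 has 31 days -> back to July 31, 2005 -> 269 left
July 2005 has 31 days -> back to June 30, 2005 -> 238 left
June 2005 has 30 days -> back to May 31, 2005 -> 208 left
May 2005 has 31 days -> back to April 30, 2005 -> 177 left
April 2005 has 30 days -> back to March 31, 2005 -> 147 left
March 2005 has 31 days -> back to February 28, 2005 -> 116 left
February 2005 has 28 days -> back to January 31, 2005 -> 88 left
January 2005 has 31 days -> back to December 31, 2004 -> 57 left
December 2004 has 31 days -> back to November 30, 2004 -> 26 left
November 2004: 30 - 26 = 4 -> lands on November 4

Result: 2004-11-04


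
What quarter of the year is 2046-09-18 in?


Month: September (month 9)
Q1: Jan-Mar, Q2: Apr-Jun, Q3: Jul-Sep, Q4: Oct-Dec

Q3


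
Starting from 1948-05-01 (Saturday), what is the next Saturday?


Current: Saturday
Target: Saturday
Days ahead: 7

Next Saturday: 1948-05-08


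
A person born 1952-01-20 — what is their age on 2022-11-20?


Birth: 1952-01-20
Reference: 2022-11-20
Year difference: 2022 - 1952 = 70

70 years old


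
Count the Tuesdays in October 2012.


October 2012 has 31 days
Anchor: Jan 1, 2012. With p = 2012 - 1 = 2011: (p + p//4 - p//100 + p//400) mod 7 = (2011 + 502 - 20 + 5) mod 7 = 2498 mod 7 = 6 -> Sunday (Mon=0 ... Sun=6)
Days before October (Jan-Sep): 274; October 1 index = (6 + 274) mod 7 = 0 -> Monday
First Tuesday is October 2
Tuesdays: 2, 9, 16, 23, 30

5 Tuesdays


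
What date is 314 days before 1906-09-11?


Start: 1906-09-11, subtract 314 days
Back 11 days from September 11 reaches August 31, 1906 -> 303 left
August 1906 has 31 days -> back to July 31, 1906 -> 272 left
July 1906 has 31 days -> back to June 30, 1906 -> 241 left
June 1906 has 30 days -> back to May 31, 1906 -> 211 left
May 1906 has 31 days -> back to April 30, 1906 -> 180 left
April 1906 has 30 days -> back to March 31, 1906 -> 150 left
March 1906 has 31 days -> back to February 28, 1906 -> 119 left
February 1906 has 28 days -> back to January 31, 1906 -> 91 left
January 1906 has 31 days -> back to December 31, 1905 -> 60 left
December 1905 has 31 days -> back to November 30, 1905 -> 29 left
November 1905: 30 - 29 = 1 -> lands on November 1

Result: 1905-11-01


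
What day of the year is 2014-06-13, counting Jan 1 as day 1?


Date: June 13, 2014
Days in months 1 through 5: 151
Plus 13 days in June

Day of year: 164


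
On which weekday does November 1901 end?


November 1901 has 30 days
Anchor: Jan 1, 1901. With p = 1901 - 1 = 1900: (p + p//4 - p//100 + p//400) mod 7 = (1900 + 475 - 19 + 4) mod 7 = 2360 mod 7 = 1 -> Tuesday (Mon=0 ... Sun=6)
Days before November (Jan-Oct): 304; November 1 index = (1 + 304) mod 7 = 4 -> Friday
Last day offset: 30 - 1 = 29 days
Weekday index = (4 + 29) mod 7 = 5

Saturday, November 30


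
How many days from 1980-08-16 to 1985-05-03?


From 1980-08-16 to 1985-05-03
1980-08-16: days before August = 31 + 29 + 31 + 30 + 31 + 30 + 31 = 213 (1980 is a leap year); day of year = 213 + 16 = 229
1985-05-03: days before May = 31 + 28 + 31 + 30 = 120 (1985 is not a leap year); day of year = 120 + 3 = 123
Rest of 1980: 366 - 229 = 137
Full years 1981 (365), 1982 (365), 1983 (365), 1984 (366): 1461
Total = 137 + 1461 + 123 = 1721

1721 days


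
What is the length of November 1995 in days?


November 1995

30 days


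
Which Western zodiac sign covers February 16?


Date: February 16
Conventional tropical zodiac dates: Aquarius from January 20 onward; Pisces starts February 19
February 16 falls within the Aquarius range

Aquarius


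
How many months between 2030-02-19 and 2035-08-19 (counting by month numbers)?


From February 2030 to August 2035
5 years * 12 = 60 months, plus 6 months = 66

66 months


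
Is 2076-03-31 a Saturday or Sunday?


Anchor: Jan 1, 2076. With p = 2076 - 1 = 2075: (p + p//4 - p//100 + p//400) mod 7 = (2075 + 518 - 20 + 5) mod 7 = 2578 mod 7 = 2 -> Wednesday (Mon=0 ... Sun=6)
Day of year: 91; offset = 90
Weekday index = (2 + 90) mod 7 = 1 -> Tuesday
Weekend days: Saturday, Sunday

No


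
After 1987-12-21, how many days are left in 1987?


Day of year: 355 of 365
Remaining = 365 - 355

10 days


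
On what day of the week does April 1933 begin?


Target: April 1, 1933
Anchor: Jan 1, 1933. With p = 1933 - 1 = 1932: (p + p//4 - p//100 + p//400) mod 7 = (1932 + 483 - 19 + 4) mod 7 = 2400 mod 7 = 6 -> Sunday (Mon=0 ... Sun=6)
Days before April (Jan-Mar): 90 days
Weekday index = (6 + 90) mod 7 = 5

Saturday


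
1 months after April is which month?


April is month 4
4 + 1 = 5

May


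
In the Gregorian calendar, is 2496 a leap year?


Gregorian leap year rule: divisible by 4, but not by 100, unless also by 400.
2496 is divisible by 4 but not 100 -> leap year

Yes


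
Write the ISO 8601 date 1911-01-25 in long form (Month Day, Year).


ISO 1911-01-25 parses as year=1911, month=01, day=25
Month 1 -> January

January 25, 1911


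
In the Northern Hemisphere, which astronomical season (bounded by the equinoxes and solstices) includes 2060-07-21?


Date: July 21
Astronomical Summer (approx.; exact equinox/solstice day varies by year): June 21 to September 21
July 21 falls within the Summer window

Summer


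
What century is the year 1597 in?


Century = (year - 1) // 100 + 1
= (1597 - 1) // 100 + 1
= 1596 // 100 + 1
= 15 + 1

16th century


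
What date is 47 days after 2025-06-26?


Start: 2025-06-26, add 47 days
June 2025 has 30 days: 30 - 26 = 4 days to June 30 -> 43 left
July 2025 has 31 days -> 12 left
August 2025: 12 <= 31 -> lands on August 12

Result: 2025-08-12


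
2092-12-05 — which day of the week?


Date: December 5, 2092
Anchor: Jan 1, 2092. With p = 2092 - 1 = 2091: (p + p//4 - p//100 + p//400) mod 7 = (2091 + 522 - 20 + 5) mod 7 = 2598 mod 7 = 1 -> Tuesday (Mon=0 ... Sun=6)
Days before December (Jan-Nov): 335; offset = 335 + 5 - 1 = 339
Weekday index = (1 + 339) mod 7 = 4

Day of the week: Friday


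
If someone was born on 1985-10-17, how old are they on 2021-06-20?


Birth: 1985-10-17
Reference: 2021-06-20
Year difference: 2021 - 1985 = 36
Birthday not yet reached in 2021, subtract 1

35 years old


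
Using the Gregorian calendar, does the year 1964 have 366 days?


Gregorian leap year rule: divisible by 4, but not by 100, unless also by 400.
1964 is divisible by 4 but not 100 -> leap year

Yes


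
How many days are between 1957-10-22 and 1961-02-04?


From 1957-10-22 to 1961-02-04
1957-10-22: days before October = 31 + 28 + 31 + 30 + 31 + 30 + 31 + 31 + 30 = 273 (1957 is not a leap year); day of year = 273 + 22 = 295
1961-02-04: days before February = 31; day of year = 31 + 4 = 35
Rest of 1957: 365 - 295 = 70
Full years 1958 (365), 1959 (365), 1960 (366): 1096
Total = 70 + 1096 + 35 = 1201

1201 days


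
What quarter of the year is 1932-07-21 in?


Month: July (month 7)
Q1: Jan-Mar, Q2: Apr-Jun, Q3: Jul-Sep, Q4: Oct-Dec

Q3


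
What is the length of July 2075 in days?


July 2075

31 days


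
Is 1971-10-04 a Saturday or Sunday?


Anchor: Jan 1, 1971. With p = 1971 - 1 = 1970: (p + p//4 - p//100 + p//400) mod 7 = (1970 + 492 - 19 + 4) mod 7 = 2447 mod 7 = 4 -> Friday (Mon=0 ... Sun=6)
Day of year: 277; offset = 276
Weekday index = (4 + 276) mod 7 = 0 -> Monday
Weekend days: Saturday, Sunday

No


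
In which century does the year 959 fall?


Century = (year - 1) // 100 + 1
= (959 - 1) // 100 + 1
= 958 // 100 + 1
= 9 + 1

10th century


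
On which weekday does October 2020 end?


October 2020 has 31 days
Anchor: Jan 1, 2020. With p = 2020 - 1 = 2019: (p + p//4 - p//100 + p//400) mod 7 = (2019 + 504 - 20 + 5) mod 7 = 2508 mod 7 = 2 -> Wednesday (Mon=0 ... Sun=6)
Days before October (Jan-Sep): 274; October 1 index = (2 + 274) mod 7 = 3 -> Thursday
Last day offset: 31 - 1 = 30 days
Weekday index = (3 + 30) mod 7 = 5

Saturday, October 31


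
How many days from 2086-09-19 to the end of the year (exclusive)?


Day of year: 262 of 365
Remaining = 365 - 262

103 days


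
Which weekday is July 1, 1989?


Target: July 1, 1989
Anchor: Jan 1, 1989. With p = 1989 - 1 = 1988: (p + p//4 - p//100 + p//400) mod 7 = (1988 + 497 - 19 + 4) mod 7 = 2470 mod 7 = 6 -> Sunday (Mon=0 ... Sun=6)
Days before July (Jan-Jun): 181 days
Weekday index = (6 + 181) mod 7 = 5

Saturday


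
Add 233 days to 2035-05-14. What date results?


Start: 2035-05-14, add 233 days
May 2035 has 31 days: 31 - 14 = 17 days to May 31 -> 216 left
June 2035 has 30 days -> 186 left
July 2035 has 31 days -> 155 left
August 2035 has 31 days -> 124 left
September 2035 has 30 days -> 94 left
October 2035 has 31 days -> 63 left
November 2035 has 30 days -> 33 left
December 2035 has 31 days -> 2 left
January 2036: 2 <= 31 -> lands on January 2

Result: 2036-01-02


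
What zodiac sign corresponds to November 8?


Date: November 8
Conventional tropical zodiac dates: Scorpio from October 23 onward; Sagittarius starts November 22
November 8 falls within the Scorpio range

Scorpio


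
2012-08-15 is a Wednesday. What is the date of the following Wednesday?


Current: Wednesday
Target: Wednesday
Days ahead: 7

Next Wednesday: 2012-08-22


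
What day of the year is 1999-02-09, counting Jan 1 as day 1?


Date: February 9, 1999
Days in months 1 through 1: 31
Plus 9 days in February

Day of year: 40


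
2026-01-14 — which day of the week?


Date: January 14, 2026
Anchor: Jan 1, 2026. With p = 2026 - 1 = 2025: (p + p//4 - p//100 + p//400) mod 7 = (2025 + 506 - 20 + 5) mod 7 = 2516 mod 7 = 3 -> Thursday (Mon=0 ... Sun=6)
Days into year = 14 - 1 = 13
Weekday index = (3 + 13) mod 7 = 2

Day of the week: Wednesday


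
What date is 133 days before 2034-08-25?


Start: 2034-08-25, subtract 133 days
Back 25 days from August 25 reaches July 31, 2034 -> 108 left
July 2034 has 31 days -> back to June 30, 2034 -> 77 left
June 2034 has 30 days -> back to May 31, 2034 -> 47 left
May 2034 has 31 days -> back to April 30, 2034 -> 16 left
April 2034: 30 - 16 = 14 -> lands on April 14

Result: 2034-04-14


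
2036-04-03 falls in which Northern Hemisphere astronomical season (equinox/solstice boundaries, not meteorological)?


Date: April 3
Astronomical Spring (approx.; exact equinox/solstice day varies by year): March 20 to June 20
April 3 falls within the Spring window

Spring


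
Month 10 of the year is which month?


Month 10 of 12

October


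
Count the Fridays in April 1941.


April 1941 has 30 days
Anchor: Jan 1, 1941. With p = 1941 - 1 = 1940: (p + p//4 - p//100 + p//400) mod 7 = (1940 + 485 - 19 + 4) mod 7 = 2410 mod 7 = 2 -> Wednesday (Mon=0 ... Sun=6)
Days before April (Jan-Mar): 90; April 1 index = (2 + 90) mod 7 = 1 -> Tuesday
First Friday is April 4
Fridays: 4, 11, 18, 25

4 Fridays


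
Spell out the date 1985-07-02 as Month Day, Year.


ISO 1985-07-02 parses as year=1985, month=07, day=02
Month 7 -> July

July 2, 1985


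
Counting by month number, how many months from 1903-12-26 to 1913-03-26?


From December 1903 to March 1913
10 years * 12 = 120 months, minus 9 months = 111

111 months


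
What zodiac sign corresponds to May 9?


Date: May 9
Conventional tropical zodiac dates: Taurus from April 20 onward; Gemini starts May 21
May 9 falls within the Taurus range

Taurus


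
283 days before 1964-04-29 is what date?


Start: 1964-04-29, subtract 283 days
Back 29 days from April 29 reaches March 31, 1964 -> 254 left
March 1964 has 31 days -> back to February 29, 1964 -> 223 left
February 1964 has 29 days -> back to January 31, 1964 -> 194 left
January 1964 has 31 days -> back to December 31, 1963 -> 163 left
December 1963 has 31 days -> back to November 30, 1963 -> 132 left
November 1963 has 30 days -> back to October 31, 1963 -> 102 left
October 1963 has 31 days -> back to September 30, 1963 -> 71 left
September 1963 has 30 days -> back to August 31, 1963 -> 41 left
August 1963 has 31 days -> back to July 31, 1963 -> 10 left
July 1963: 31 - 10 = 21 -> lands on July 21

Result: 1963-07-21


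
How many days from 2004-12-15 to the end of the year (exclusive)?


Day of year: 350 of 366
Remaining = 366 - 350

16 days


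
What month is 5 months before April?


April is month 4
4 - 5 = -1; wrap: -1 + 12 = 11

November


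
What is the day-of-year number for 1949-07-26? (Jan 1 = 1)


Date: July 26, 1949
Days in months 1 through 6: 181
Plus 26 days in July

Day of year: 207


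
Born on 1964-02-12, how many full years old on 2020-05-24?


Birth: 1964-02-12
Reference: 2020-05-24
Year difference: 2020 - 1964 = 56

56 years old


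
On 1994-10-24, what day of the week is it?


Date: October 24, 1994
Anchor: Jan 1, 1994. With p = 1994 - 1 = 1993: (p + p//4 - p//100 + p//400) mod 7 = (1993 + 498 - 19 + 4) mod 7 = 2476 mod 7 = 5 -> Saturday (Mon=0 ... Sun=6)
Days before October (Jan-Sep): 273; offset = 273 + 24 - 1 = 296
Weekday index = (5 + 296) mod 7 = 0

Day of the week: Monday


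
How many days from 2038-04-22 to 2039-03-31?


From 2038-04-22 to 2039-03-31
2038-04-22: days before April = 31 + 28 + 31 = 90 (2038 is not a leap year); day of year = 90 + 22 = 112
2039-03-31: days before March = 31 + 28 = 59 (2039 is not a leap year); day of year = 59 + 31 = 90
Rest of 2038: 365 - 112 = 253
Total = 253 + 90 = 343

343 days


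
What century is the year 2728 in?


Century = (year - 1) // 100 + 1
= (2728 - 1) // 100 + 1
= 2727 // 100 + 1
= 27 + 1

28th century


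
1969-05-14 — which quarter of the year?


Month: May (month 5)
Q1: Jan-Mar, Q2: Apr-Jun, Q3: Jul-Sep, Q4: Oct-Dec

Q2


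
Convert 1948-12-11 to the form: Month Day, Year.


ISO 1948-12-11 parses as year=1948, month=12, day=11
Month 12 -> December

December 11, 1948


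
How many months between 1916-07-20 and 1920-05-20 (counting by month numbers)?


From July 1916 to May 1920
4 years * 12 = 48 months, minus 2 months = 46

46 months


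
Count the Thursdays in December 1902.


December 1902 has 31 days
Anchor: Jan 1, 1902. With p = 1902 - 1 = 1901: (p + p//4 - p//100 + p//400) mod 7 = (1901 + 475 - 19 + 4) mod 7 = 2361 mod 7 = 2 -> Wednesday (Mon=0 ... Sun=6)
Days before December (Jan-Nov): 334; December 1 index = (2 + 334) mod 7 = 0 -> Monday
First Thursday is December 4
Thursdays: 4, 11, 18, 25

4 Thursdays


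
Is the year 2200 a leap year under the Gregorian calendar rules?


Gregorian leap year rule: divisible by 4, but not by 100, unless also by 400.
2200 is divisible by 100 but not 400 -> not a leap year

No


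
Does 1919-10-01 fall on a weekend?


Anchor: Jan 1, 1919. With p = 1919 - 1 = 1918: (p + p//4 - p//100 + p//400) mod 7 = (1918 + 479 - 19 + 4) mod 7 = 2382 mod 7 = 2 -> Wednesday (Mon=0 ... Sun=6)
Day of year: 274; offset = 273
Weekday index = (2 + 273) mod 7 = 2 -> Wednesday
Weekend days: Saturday, Sunday

No


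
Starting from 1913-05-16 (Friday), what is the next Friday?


Current: Friday
Target: Friday
Days ahead: 7

Next Friday: 1913-05-23


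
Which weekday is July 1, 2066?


Target: July 1, 2066
Anchor: Jan 1, 2066. With p = 2066 - 1 = 2065: (p + p//4 - p//100 + p//400) mod 7 = (2065 + 516 - 20 + 5) mod 7 = 2566 mod 7 = 4 -> Friday (Mon=0 ... Sun=6)
Days before July (Jan-Jun): 181 days
Weekday index = (4 + 181) mod 7 = 3

Thursday


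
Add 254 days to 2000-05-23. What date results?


Start: 2000-05-23, add 254 days
May 2000 has 31 days: 31 - 23 = 8 days to May 31 -> 246 left
June 2000 has 30 days -> 216 left
July 2000 has 31 days -> 185 left
August 2000 has 31 days -> 154 left
September 2000 has 30 days -> 124 left
October 2000 has 31 days -> 93 left
November 2000 has 30 days -> 63 left
December 2000 has 31 days -> 32 left
January 2001 has 31 days -> 1 left
February 2001: 1 <= 28 -> lands on February 1

Result: 2001-02-01


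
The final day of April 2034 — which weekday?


April 2034 has 30 days
Anchor: Jan 1, 2034. With p = 2034 - 1 = 2033: (p + p//4 - p//100 + p//400) mod 7 = (2033 + 508 - 20 + 5) mod 7 = 2526 mod 7 = 6 -> Sunday (Mon=0 ... Sun=6)
Days before April (Jan-Mar): 90; April 1 index = (6 + 90) mod 7 = 5 -> Saturday
Last day offset: 30 - 1 = 29 days
Weekday index = (5 + 29) mod 7 = 6

Sunday, April 30


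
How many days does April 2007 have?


April 2007

30 days


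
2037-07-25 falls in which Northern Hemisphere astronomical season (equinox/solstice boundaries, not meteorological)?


Date: July 25
Astronomical Summer (approx.; exact equinox/solstice day varies by year): June 21 to September 21
July 25 falls within the Summer window

Summer


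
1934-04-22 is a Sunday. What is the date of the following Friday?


Current: Sunday
Target: Friday
Days ahead: 5

Next Friday: 1934-04-27


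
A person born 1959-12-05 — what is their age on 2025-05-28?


Birth: 1959-12-05
Reference: 2025-05-28
Year difference: 2025 - 1959 = 66
Birthday not yet reached in 2025, subtract 1

65 years old


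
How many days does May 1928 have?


May 1928

31 days


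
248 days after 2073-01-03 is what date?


Start: 2073-01-03, add 248 days
January 2073 has 31 days: 31 - 3 = 28 days to January 31 -> 220 left
February 2073 has 28 days -> 192 left
March 2073 has 31 days -> 161 left
April 2073 has 30 days -> 131 left
May 2073 has 31 days -> 100 left
June 2073 has 30 days -> 70 left
July 2073 has 31 days -> 39 left
August 2073 has 31 days -> 8 left
September 2073: 8 <= 30 -> lands on September 8

Result: 2073-09-08


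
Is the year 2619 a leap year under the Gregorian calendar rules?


Gregorian leap year rule: divisible by 4, but not by 100, unless also by 400.
2619 is not divisible by 4 -> not a leap year

No


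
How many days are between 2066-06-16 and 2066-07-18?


From 2066-06-16 to 2066-07-18
2066-06-16: days before June = 31 + 28 + 31 + 30 + 31 = 151 (2066 is not a leap year); day of year = 151 + 16 = 167
2066-07-18: days before July = 31 + 28 + 31 + 30 + 31 + 30 = 181 (2066 is not a leap year); day of year = 181 + 18 = 199
Same year: 199 - 167 = 32

32 days


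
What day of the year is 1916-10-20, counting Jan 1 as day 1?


Date: October 20, 1916
Days in months 1 through 9: 274
Plus 20 days in October

Day of year: 294


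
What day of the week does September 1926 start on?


Target: September 1, 1926
Anchor: Jan 1, 1926. With p = 1926 - 1 = 1925: (p + p//4 - p//100 + p//400) mod 7 = (1925 + 481 - 19 + 4) mod 7 = 2391 mod 7 = 4 -> Friday (Mon=0 ... Sun=6)
Days before September (Jan-Aug): 243 days
Weekday index = (4 + 243) mod 7 = 2

Wednesday


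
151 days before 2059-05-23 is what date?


Start: 2059-05-23, subtract 151 days
Back 23 days from May 23 reaches April 30, 2059 -> 128 left
April 2059 has 30 days -> back to March 31, 2059 -> 98 left
March 2059 has 31 days -> back to February 28, 2059 -> 67 left
February 2059 has 28 days -> back to January 31, 2059 -> 39 left
January 2059 has 31 days -> back to December 31, 2058 -> 8 left
December 2058: 31 - 8 = 23 -> lands on December 23

Result: 2058-12-23


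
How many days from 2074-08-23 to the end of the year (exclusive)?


Day of year: 235 of 365
Remaining = 365 - 235

130 days


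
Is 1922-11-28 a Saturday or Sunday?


Anchor: Jan 1, 1922. With p = 1922 - 1 = 1921: (p + p//4 - p//100 + p//400) mod 7 = (1921 + 480 - 19 + 4) mod 7 = 2386 mod 7 = 6 -> Sunday (Mon=0 ... Sun=6)
Day of year: 332; offset = 331
Weekday index = (6 + 331) mod 7 = 1 -> Tuesday
Weekend days: Saturday, Sunday

No


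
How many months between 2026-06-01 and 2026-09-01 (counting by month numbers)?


From June 2026 to September 2026
0 years * 12 = 0 months, plus 3 months = 3

3 months


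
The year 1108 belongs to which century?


Century = (year - 1) // 100 + 1
= (1108 - 1) // 100 + 1
= 1107 // 100 + 1
= 11 + 1

12th century


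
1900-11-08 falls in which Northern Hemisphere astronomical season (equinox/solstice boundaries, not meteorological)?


Date: November 8
Astronomical Autumn (approx.; exact equinox/solstice day varies by year): September 22 to December 20
November 8 falls within the Autumn window

Autumn


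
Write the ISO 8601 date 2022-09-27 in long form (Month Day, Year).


ISO 2022-09-27 parses as year=2022, month=09, day=27
Month 9 -> September

September 27, 2022


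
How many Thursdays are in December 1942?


December 1942 has 31 days
Anchor: Jan 1, 1942. With p = 1942 - 1 = 1941: (p + p//4 - p//100 + p//400) mod 7 = (1941 + 485 - 19 + 4) mod 7 = 2411 mod 7 = 3 -> Thursday (Mon=0 ... Sun=6)
Days before December (Jan-Nov): 334; December 1 index = (3 + 334) mod 7 = 1 -> Tuesday
First Thursday is December 3
Thursdays: 3, 10, 17, 24, 31

5 Thursdays


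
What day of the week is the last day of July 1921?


July 1921 has 31 days
Anchor: Jan 1, 1921. With p = 1921 - 1 = 1920: (p + p//4 - p//100 + p//400) mod 7 = (1920 + 480 - 19 + 4) mod 7 = 2385 mod 7 = 5 -> Saturday (Mon=0 ... Sun=6)
Days before July (Jan-Jun): 181; July 1 index = (5 + 181) mod 7 = 4 -> Friday
Last day offset: 31 - 1 = 30 days
Weekday index = (4 + 30) mod 7 = 6

Sunday, July 31


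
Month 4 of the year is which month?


Month 4 of 12

April


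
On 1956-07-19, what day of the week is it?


Date: July 19, 1956
Anchor: Jan 1, 1956. With p = 1956 - 1 = 1955: (p + p//4 - p//100 + p//400) mod 7 = (1955 + 488 - 19 + 4) mod 7 = 2428 mod 7 = 6 -> Sunday (Mon=0 ... Sun=6)
Days before July (Jan-Jun): 182; offset = 182 + 19 - 1 = 200
Weekday index = (6 + 200) mod 7 = 3

Day of the week: Thursday


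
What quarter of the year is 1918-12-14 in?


Month: December (month 12)
Q1: Jan-Mar, Q2: Apr-Jun, Q3: Jul-Sep, Q4: Oct-Dec

Q4


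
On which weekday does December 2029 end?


December 2029 has 31 days
Anchor: Jan 1, 2029. With p = 2029 - 1 = 2028: (p + p//4 - p//100 + p//400) mod 7 = (2028 + 507 - 20 + 5) mod 7 = 2520 mod 7 = 0 -> Monday (Mon=0 ... Sun=6)
Days before December (Jan-Nov): 334; December 1 index = (0 + 334) mod 7 = 5 -> Saturday
Last day offset: 31 - 1 = 30 days
Weekday index = (5 + 30) mod 7 = 0

Monday, December 31


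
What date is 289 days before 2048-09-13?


Start: 2048-09-13, subtract 289 days
Back 13 days from September 13 reaches August 31, 2048 -> 276 left
August 2048 has 31 days -> back to July 31, 2048 -> 245 left
July 2048 has 31 days -> back to June 30, 2048 -> 214 left
June 2048 has 30 days -> back to May 31, 2048 -> 184 left
May 2048 has 31 days -> back to April 30, 2048 -> 153 left
April 2048 has 30 days -> back to March 31, 2048 -> 123 left
March 2048 has 31 days -> back to February 29, 2048 -> 92 left
February 2048 has 29 days -> back to January 31, 2048 -> 63 left
January 2048 has 31 days -> back to December 31, 2047 -> 32 left
December 2047 has 31 days -> back to November 30, 2047 -> 1 left
November 2047: 30 - 1 = 29 -> lands on November 29

Result: 2047-11-29


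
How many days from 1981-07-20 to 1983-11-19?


From 1981-07-20 to 1983-11-19
1981-07-20: days before July = 31 + 28 + 31 + 30 + 31 + 30 = 181 (1981 is not a leap year); day of year = 181 + 20 = 201
1983-11-19: days before November = 31 + 28 + 31 + 30 + 31 + 30 + 31 + 31 + 30 + 31 = 304 (1983 is not a leap year); day of year = 304 + 19 = 323
Rest of 1981: 365 - 201 = 164
Full years 1982 (365): 365
Total = 164 + 365 + 323 = 852

852 days


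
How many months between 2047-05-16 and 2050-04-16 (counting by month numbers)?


From May 2047 to April 2050
3 years * 12 = 36 months, minus 1 month = 35

35 months


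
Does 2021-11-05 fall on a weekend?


Anchor: Jan 1, 2021. With p = 2021 - 1 = 2020: (p + p//4 - p//100 + p//400) mod 7 = (2020 + 505 - 20 + 5) mod 7 = 2510 mod 7 = 4 -> Friday (Mon=0 ... Sun=6)
Day of year: 309; offset = 308
Weekday index = (4 + 308) mod 7 = 4 -> Friday
Weekend days: Saturday, Sunday

No


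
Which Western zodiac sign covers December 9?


Date: December 9
Conventional tropical zodiac dates: Sagittarius from November 22 onward; Capricorn starts December 22
December 9 falls within the Sagittarius range

Sagittarius


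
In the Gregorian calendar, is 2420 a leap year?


Gregorian leap year rule: divisible by 4, but not by 100, unless also by 400.
2420 is divisible by 4 but not 100 -> leap year

Yes


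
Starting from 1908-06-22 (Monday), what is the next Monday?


Current: Monday
Target: Monday
Days ahead: 7

Next Monday: 1908-06-29


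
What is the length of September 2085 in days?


September 2085

30 days


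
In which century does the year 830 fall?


Century = (year - 1) // 100 + 1
= (830 - 1) // 100 + 1
= 829 // 100 + 1
= 8 + 1

9th century


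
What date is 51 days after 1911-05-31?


Start: 1911-05-31, add 51 days
May 31 is the last day of May 1911 -> 51 left
June 1911 has 30 days -> 21 left
July 1911: 21 <= 31 -> lands on July 21

Result: 1911-07-21


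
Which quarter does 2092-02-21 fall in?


Month: February (month 2)
Q1: Jan-Mar, Q2: Apr-Jun, Q3: Jul-Sep, Q4: Oct-Dec

Q1


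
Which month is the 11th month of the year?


Month 11 of 12

November


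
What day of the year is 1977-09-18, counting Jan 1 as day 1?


Date: September 18, 1977
Days in months 1 through 8: 243
Plus 18 days in September

Day of year: 261


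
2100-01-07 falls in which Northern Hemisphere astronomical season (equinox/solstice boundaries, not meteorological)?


Date: January 7
Astronomical Winter (approx.; exact equinox/solstice day varies by year): December 21 to March 19
January 7 falls within the Winter window

Winter


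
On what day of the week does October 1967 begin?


Target: October 1, 1967
Anchor: Jan 1, 1967. With p = 1967 - 1 = 1966: (p + p//4 - p//100 + p//400) mod 7 = (1966 + 491 - 19 + 4) mod 7 = 2442 mod 7 = 6 -> Sunday (Mon=0 ... Sun=6)
Days before October (Jan-Sep): 273 days
Weekday index = (6 + 273) mod 7 = 6

Sunday


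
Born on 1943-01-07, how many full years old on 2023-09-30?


Birth: 1943-01-07
Reference: 2023-09-30
Year difference: 2023 - 1943 = 80

80 years old


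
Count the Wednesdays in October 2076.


October 2076 has 31 days
Anchor: Jan 1, 2076. With p = 2076 - 1 = 2075: (p + p//4 - p//100 + p//400) mod 7 = (2075 + 518 - 20 + 5) mod 7 = 2578 mod 7 = 2 -> Wednesday (Mon=0 ... Sun=6)
Days before October (Jan-Sep): 274; October 1 index = (2 + 274) mod 7 = 3 -> Thursday
First Wednesday is October 7
Wednesdays: 7, 14, 21, 28

4 Wednesdays


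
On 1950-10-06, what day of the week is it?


Date: October 6, 1950
Anchor: Jan 1, 1950. With p = 1950 - 1 = 1949: (p + p//4 - p//100 + p//400) mod 7 = (1949 + 487 - 19 + 4) mod 7 = 2421 mod 7 = 6 -> Sunday (Mon=0 ... Sun=6)
Days before October (Jan-Sep): 273; offset = 273 + 6 - 1 = 278
Weekday index = (6 + 278) mod 7 = 4

Day of the week: Friday


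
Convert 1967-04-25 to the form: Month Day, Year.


ISO 1967-04-25 parses as year=1967, month=04, day=25
Month 4 -> April

April 25, 1967


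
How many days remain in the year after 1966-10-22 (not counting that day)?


Day of year: 295 of 365
Remaining = 365 - 295

70 days


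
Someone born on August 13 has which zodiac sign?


Date: August 13
Conventional tropical zodiac dates: Leo from July 23 onward; Virgo starts August 23
August 13 falls within the Leo range

Leo


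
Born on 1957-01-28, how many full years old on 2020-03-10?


Birth: 1957-01-28
Reference: 2020-03-10
Year difference: 2020 - 1957 = 63

63 years old


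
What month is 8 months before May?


May is month 5
5 - 8 = -3; wrap: -3 + 12 = 9

September


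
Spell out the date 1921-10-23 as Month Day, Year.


ISO 1921-10-23 parses as year=1921, month=10, day=23
Month 10 -> October

October 23, 1921


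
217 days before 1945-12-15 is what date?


Start: 1945-12-15, subtract 217 days
Back 15 days from December 15 reaches November 30, 1945 -> 202 left
November 1945 has 30 days -> back to October 31, 1945 -> 172 left
October 1945 has 31 days -> back to September 30, 1945 -> 141 left
September 1945 has 30 days -> back to August 31, 1945 -> 111 left
August 1945 has 31 days -> back to July 31, 1945 -> 80 left
July 1945 has 31 days -> back to June 30, 1945 -> 49 left
June 1945 has 30 days -> back to May 31, 1945 -> 19 left
May 1945: 31 - 19 = 12 -> lands on May 12

Result: 1945-05-12


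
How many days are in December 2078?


December 2078

31 days


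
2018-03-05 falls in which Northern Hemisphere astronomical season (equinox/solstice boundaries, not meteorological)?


Date: March 5
Astronomical Winter (approx.; exact equinox/solstice day varies by year): December 21 to March 19
March 5 falls within the Winter window

Winter


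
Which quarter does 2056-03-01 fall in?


Month: March (month 3)
Q1: Jan-Mar, Q2: Apr-Jun, Q3: Jul-Sep, Q4: Oct-Dec

Q1


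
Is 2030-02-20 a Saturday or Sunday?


Anchor: Jan 1, 2030. With p = 2030 - 1 = 2029: (p + p//4 - p//100 + p//400) mod 7 = (2029 + 507 - 20 + 5) mod 7 = 2521 mod 7 = 1 -> Tuesday (Mon=0 ... Sun=6)
Day of year: 51; offset = 50
Weekday index = (1 + 50) mod 7 = 2 -> Wednesday
Weekend days: Saturday, Sunday

No


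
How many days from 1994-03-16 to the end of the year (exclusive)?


Day of year: 75 of 365
Remaining = 365 - 75

290 days


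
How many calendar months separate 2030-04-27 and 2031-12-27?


From April 2030 to December 2031
1 year * 12 = 12 months, plus 8 months = 20

20 months


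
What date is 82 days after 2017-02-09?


Start: 2017-02-09, add 82 days
February 2017 has 28 days: 28 - 9 = 19 days to February 28 -> 63 left
March 2017 has 31 days -> 32 left
April 2017 has 30 days -> 2 left
May 2017: 2 <= 31 -> lands on May 2

Result: 2017-05-02


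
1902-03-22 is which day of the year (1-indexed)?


Date: March 22, 1902
Days in months 1 through 2: 59
Plus 22 days in March

Day of year: 81


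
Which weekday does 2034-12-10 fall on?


Date: December 10, 2034
Anchor: Jan 1, 2034. With p = 2034 - 1 = 2033: (p + p//4 - p//100 + p//400) mod 7 = (2033 + 508 - 20 + 5) mod 7 = 2526 mod 7 = 6 -> Sunday (Mon=0 ... Sun=6)
Days before December (Jan-Nov): 334; offset = 334 + 10 - 1 = 343
Weekday index = (6 + 343) mod 7 = 6

Day of the week: Sunday


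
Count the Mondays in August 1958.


August 1958 has 31 days
Anchor: Jan 1, 1958. With p = 1958 - 1 = 1957: (p + p//4 - p//100 + p//400) mod 7 = (1957 + 489 - 19 + 4) mod 7 = 2431 mod 7 = 2 -> Wednesday (Mon=0 ... Sun=6)
Days before August (Jan-Jul): 212; August 1 index = (2 + 212) mod 7 = 4 -> Friday
First Monday is August 4
Mondays: 4, 11, 18, 25

4 Mondays


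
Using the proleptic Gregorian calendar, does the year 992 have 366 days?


Gregorian leap year rule: divisible by 4, but not by 100, unless also by 400.
992 is divisible by 4 but not 100 -> leap year

Yes


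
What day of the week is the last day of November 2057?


November 2057 has 30 days
Anchor: Jan 1, 2057. With p = 2057 - 1 = 2056: (p + p//4 - p//100 + p//400) mod 7 = (2056 + 514 - 20 + 5) mod 7 = 2555 mod 7 = 0 -> Monday (Mon=0 ... Sun=6)
Days before November (Jan-Oct): 304; November 1 index = (0 + 304) mod 7 = 3 -> Thursday
Last day offset: 30 - 1 = 29 days
Weekday index = (3 + 29) mod 7 = 4

Friday, November 30


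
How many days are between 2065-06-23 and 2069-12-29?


From 2065-06-23 to 2069-12-29
2065-06-23: days before June = 31 + 28 + 31 + 30 + 31 = 151 (2065 is not a leap year); day of year = 151 + 23 = 174
2069-12-29: days before December = 31 + 28 + 31 + 30 + 31 + 30 + 31 + 31 + 30 + 31 + 30 = 334 (2069 is not a leap year); day of year = 334 + 29 = 363
Rest of 2065: 365 - 174 = 191
Full years 2066 (365), 2067 (365), 2068 (366): 1096
Total = 191 + 1096 + 363 = 1650

1650 days


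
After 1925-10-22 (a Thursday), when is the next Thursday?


Current: Thursday
Target: Thursday
Days ahead: 7

Next Thursday: 1925-10-29


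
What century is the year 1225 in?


Century = (year - 1) // 100 + 1
= (1225 - 1) // 100 + 1
= 1224 // 100 + 1
= 12 + 1

13th century


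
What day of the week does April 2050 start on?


Target: April 1, 2050
Anchor: Jan 1, 2050. With p = 2050 - 1 = 2049: (p + p//4 - p//100 + p//400) mod 7 = (2049 + 512 - 20 + 5) mod 7 = 2546 mod 7 = 5 -> Saturday (Mon=0 ... Sun=6)
Days before April (Jan-Mar): 90 days
Weekday index = (5 + 90) mod 7 = 4

Friday


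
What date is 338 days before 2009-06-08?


Start: 2009-06-08, subtract 338 days
Back 8 days from June 8 reaches May 31, 2009 -> 330 left
May 2009 has 31 days -> back to April 30, 2009 -> 299 left
April 2009 has 30 days -> back to March 31, 2009 -> 269 left
March 2009 has 31 days -> back to February 28, 2009 -> 238 left
February 2009 has 28 days -> back to January 31, 2009 -> 210 left
January 2009 has 31 days -> back to December 31, 2008 -> 179 left
December 2008 has 31 days -> back to November 30, 2008 -> 148 left
November 2008 has 30 days -> back to October 31, 2008 -> 118 left
October 2008 has 31 days -> back to September 30, 2008 -> 87 left
September 2008 has 30 days -> back to August 31, 2008 -> 57 left
August 2008 has 31 days -> back to July 31, 2008 -> 26 left
July 2008: 31 - 26 = 5 -> lands on July 5

Result: 2008-07-05


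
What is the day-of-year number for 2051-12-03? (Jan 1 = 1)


Date: December 3, 2051
Days in months 1 through 11: 334
Plus 3 days in December

Day of year: 337


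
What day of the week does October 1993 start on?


Target: October 1, 1993
Anchor: Jan 1, 1993. With p = 1993 - 1 = 1992: (p + p//4 - p//100 + p//400) mod 7 = (1992 + 498 - 19 + 4) mod 7 = 2475 mod 7 = 4 -> Friday (Mon=0 ... Sun=6)
Days before October (Jan-Sep): 273 days
Weekday index = (4 + 273) mod 7 = 4

Friday


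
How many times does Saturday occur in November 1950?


November 1950 has 30 days
Anchor: Jan 1, 1950. With p = 1950 - 1 = 1949: (p + p//4 - p//100 + p//400) mod 7 = (1949 + 487 - 19 + 4) mod 7 = 2421 mod 7 = 6 -> Sunday (Mon=0 ... Sun=6)
Days before November (Jan-Oct): 304; November 1 index = (6 + 304) mod 7 = 2 -> Wednesday
First Saturday is November 4
Saturdays: 4, 11, 18, 25

4 Saturdays


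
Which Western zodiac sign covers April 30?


Date: April 30
Conventional tropical zodiac dates: Taurus from April 20 onward; Gemini starts May 21
April 30 falls within the Taurus range

Taurus


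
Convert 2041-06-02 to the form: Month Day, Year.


ISO 2041-06-02 parses as year=2041, month=06, day=02
Month 6 -> June

June 2, 2041


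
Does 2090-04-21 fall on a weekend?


Anchor: Jan 1, 2090. With p = 2090 - 1 = 2089: (p + p//4 - p//100 + p//400) mod 7 = (2089 + 522 - 20 + 5) mod 7 = 2596 mod 7 = 6 -> Sunday (Mon=0 ... Sun=6)
Day of year: 111; offset = 110
Weekday index = (6 + 110) mod 7 = 4 -> Friday
Weekend days: Saturday, Sunday

No


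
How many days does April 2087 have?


April 2087

30 days


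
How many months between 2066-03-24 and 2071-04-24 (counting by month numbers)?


From March 2066 to April 2071
5 years * 12 = 60 months, plus 1 month = 61

61 months


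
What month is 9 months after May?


May is month 5
5 + 9 = 14; wrap: 14 - 12 = 2

February
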